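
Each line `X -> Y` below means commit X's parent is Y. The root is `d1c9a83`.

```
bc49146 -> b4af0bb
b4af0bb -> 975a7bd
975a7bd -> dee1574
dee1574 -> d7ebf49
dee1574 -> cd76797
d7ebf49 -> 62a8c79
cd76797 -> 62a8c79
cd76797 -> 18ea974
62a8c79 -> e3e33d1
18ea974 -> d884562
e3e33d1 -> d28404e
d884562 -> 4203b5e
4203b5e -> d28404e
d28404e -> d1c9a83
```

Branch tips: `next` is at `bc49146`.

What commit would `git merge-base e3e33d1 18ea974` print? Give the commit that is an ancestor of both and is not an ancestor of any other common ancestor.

Ancestors of e3e33d1: {d1c9a83, d28404e, e3e33d1}.
Ancestors of 18ea974: {18ea974, 4203b5e, d1c9a83, d28404e, d884562}.
Common ancestors: {d1c9a83, d28404e}.
Among these, d28404e is not an ancestor of any other common ancestor — it is the merge base.

d28404e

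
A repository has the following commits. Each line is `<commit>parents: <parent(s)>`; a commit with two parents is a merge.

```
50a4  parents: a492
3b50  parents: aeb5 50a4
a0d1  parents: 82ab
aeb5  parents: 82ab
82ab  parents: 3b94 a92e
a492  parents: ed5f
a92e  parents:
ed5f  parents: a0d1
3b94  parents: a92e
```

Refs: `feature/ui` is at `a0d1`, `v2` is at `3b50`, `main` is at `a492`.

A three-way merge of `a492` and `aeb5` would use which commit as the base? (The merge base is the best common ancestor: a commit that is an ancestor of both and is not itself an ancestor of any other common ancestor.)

Ancestors of a492: {3b94, 82ab, a0d1, a492, a92e, ed5f}.
Ancestors of aeb5: {3b94, 82ab, a92e, aeb5}.
Common ancestors: {3b94, 82ab, a92e}.
Among these, 82ab is not an ancestor of any other common ancestor — it is the merge base.

82ab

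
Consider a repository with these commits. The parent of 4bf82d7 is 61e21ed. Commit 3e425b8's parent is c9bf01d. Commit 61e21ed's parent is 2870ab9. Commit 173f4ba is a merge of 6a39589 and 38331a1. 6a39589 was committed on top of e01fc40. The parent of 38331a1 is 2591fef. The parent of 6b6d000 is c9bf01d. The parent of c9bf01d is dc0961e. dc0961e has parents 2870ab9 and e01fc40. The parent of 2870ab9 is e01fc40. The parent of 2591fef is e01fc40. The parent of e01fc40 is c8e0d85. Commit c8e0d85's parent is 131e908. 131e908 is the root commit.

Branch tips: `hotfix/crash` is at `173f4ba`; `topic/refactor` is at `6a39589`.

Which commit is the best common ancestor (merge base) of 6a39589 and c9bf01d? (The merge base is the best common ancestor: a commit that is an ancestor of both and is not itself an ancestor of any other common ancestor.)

e01fc40

Ancestors of 6a39589: {131e908, 6a39589, c8e0d85, e01fc40}.
Ancestors of c9bf01d: {131e908, 2870ab9, c8e0d85, c9bf01d, dc0961e, e01fc40}.
Common ancestors: {131e908, c8e0d85, e01fc40}.
Among these, e01fc40 is not an ancestor of any other common ancestor — it is the merge base.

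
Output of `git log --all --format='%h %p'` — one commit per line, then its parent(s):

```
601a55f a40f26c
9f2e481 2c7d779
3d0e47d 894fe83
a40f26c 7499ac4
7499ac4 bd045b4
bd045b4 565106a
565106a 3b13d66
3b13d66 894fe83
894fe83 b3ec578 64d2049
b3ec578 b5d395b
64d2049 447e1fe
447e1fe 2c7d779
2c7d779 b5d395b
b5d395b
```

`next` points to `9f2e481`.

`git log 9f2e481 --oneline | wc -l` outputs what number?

Walking parent pointers from 9f2e481: reachable set = {2c7d779, 9f2e481, b5d395b}.
That is 3 commits.

3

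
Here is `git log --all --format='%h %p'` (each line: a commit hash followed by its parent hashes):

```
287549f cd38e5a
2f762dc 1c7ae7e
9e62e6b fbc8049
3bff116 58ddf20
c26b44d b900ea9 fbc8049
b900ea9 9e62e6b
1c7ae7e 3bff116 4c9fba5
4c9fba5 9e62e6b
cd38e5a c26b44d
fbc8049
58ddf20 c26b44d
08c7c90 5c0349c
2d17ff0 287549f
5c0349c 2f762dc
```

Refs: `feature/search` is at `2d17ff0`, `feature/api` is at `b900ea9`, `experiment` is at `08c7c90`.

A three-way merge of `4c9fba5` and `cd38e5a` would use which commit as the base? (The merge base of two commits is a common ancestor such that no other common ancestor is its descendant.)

9e62e6b

Ancestors of 4c9fba5: {4c9fba5, 9e62e6b, fbc8049}.
Ancestors of cd38e5a: {9e62e6b, b900ea9, c26b44d, cd38e5a, fbc8049}.
Common ancestors: {9e62e6b, fbc8049}.
Among these, 9e62e6b is not an ancestor of any other common ancestor — it is the merge base.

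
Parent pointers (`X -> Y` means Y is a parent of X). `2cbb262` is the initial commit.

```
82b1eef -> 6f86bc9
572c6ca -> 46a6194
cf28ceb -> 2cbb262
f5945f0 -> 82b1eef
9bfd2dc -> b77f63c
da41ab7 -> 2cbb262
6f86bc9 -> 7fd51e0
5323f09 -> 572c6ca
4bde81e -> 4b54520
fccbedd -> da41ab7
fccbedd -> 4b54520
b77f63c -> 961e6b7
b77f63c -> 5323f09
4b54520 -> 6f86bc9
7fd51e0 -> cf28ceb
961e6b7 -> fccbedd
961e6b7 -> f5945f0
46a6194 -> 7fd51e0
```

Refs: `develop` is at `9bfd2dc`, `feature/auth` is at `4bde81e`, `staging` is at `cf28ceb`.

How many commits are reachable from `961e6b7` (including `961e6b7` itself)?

Walking parent pointers from 961e6b7: reachable set = {2cbb262, 4b54520, 6f86bc9, 7fd51e0, 82b1eef, 961e6b7, cf28ceb, da41ab7, f5945f0, fccbedd}.
That is 10 commits.

10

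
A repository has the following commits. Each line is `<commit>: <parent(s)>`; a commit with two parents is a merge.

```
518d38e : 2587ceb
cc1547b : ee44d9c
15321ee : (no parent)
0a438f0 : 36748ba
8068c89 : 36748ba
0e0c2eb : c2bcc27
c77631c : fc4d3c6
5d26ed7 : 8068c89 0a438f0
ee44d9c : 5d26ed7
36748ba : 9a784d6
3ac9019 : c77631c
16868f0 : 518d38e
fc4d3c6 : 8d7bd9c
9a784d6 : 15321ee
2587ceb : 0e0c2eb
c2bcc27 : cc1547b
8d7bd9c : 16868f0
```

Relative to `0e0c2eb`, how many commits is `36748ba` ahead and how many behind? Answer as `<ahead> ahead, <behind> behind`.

0 ahead, 7 behind

Reachable from 36748ba: {15321ee, 36748ba, 9a784d6}.
Reachable from 0e0c2eb: {0a438f0, 0e0c2eb, 15321ee, 36748ba, 5d26ed7, 8068c89, 9a784d6, c2bcc27, cc1547b, ee44d9c}.
Only in 36748ba's history (ahead): {} — 0.
Only in 0e0c2eb's history (behind): {0a438f0, 0e0c2eb, 5d26ed7, 8068c89, c2bcc27, cc1547b, ee44d9c} — 7.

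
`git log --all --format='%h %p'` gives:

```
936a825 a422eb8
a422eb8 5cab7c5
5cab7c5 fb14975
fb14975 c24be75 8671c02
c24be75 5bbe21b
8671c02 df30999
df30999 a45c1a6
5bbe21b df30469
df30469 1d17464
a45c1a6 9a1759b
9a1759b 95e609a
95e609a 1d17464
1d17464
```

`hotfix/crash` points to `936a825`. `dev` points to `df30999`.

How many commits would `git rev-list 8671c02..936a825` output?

Reachable from 936a825: {1d17464, 5bbe21b, 5cab7c5, 8671c02, 936a825, 95e609a, 9a1759b, a422eb8, a45c1a6, c24be75, df30469, df30999, fb14975}.
Reachable from 8671c02: {1d17464, 8671c02, 95e609a, 9a1759b, a45c1a6, df30999}.
In 936a825's history but not 8671c02's: {5bbe21b, 5cab7c5, 936a825, a422eb8, c24be75, df30469, fb14975} — 7 commits.

7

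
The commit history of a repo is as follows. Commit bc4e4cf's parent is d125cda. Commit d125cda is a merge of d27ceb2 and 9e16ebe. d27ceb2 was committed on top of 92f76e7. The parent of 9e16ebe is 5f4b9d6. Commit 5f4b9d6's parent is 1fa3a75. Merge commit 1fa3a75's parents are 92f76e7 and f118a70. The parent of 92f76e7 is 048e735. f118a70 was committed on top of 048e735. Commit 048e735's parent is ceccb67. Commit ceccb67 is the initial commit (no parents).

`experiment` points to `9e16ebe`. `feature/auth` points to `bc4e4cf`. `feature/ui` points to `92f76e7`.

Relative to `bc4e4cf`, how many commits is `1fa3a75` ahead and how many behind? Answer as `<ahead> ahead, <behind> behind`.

0 ahead, 5 behind

Reachable from 1fa3a75: {048e735, 1fa3a75, 92f76e7, ceccb67, f118a70}.
Reachable from bc4e4cf: {048e735, 1fa3a75, 5f4b9d6, 92f76e7, 9e16ebe, bc4e4cf, ceccb67, d125cda, d27ceb2, f118a70}.
Only in 1fa3a75's history (ahead): {} — 0.
Only in bc4e4cf's history (behind): {5f4b9d6, 9e16ebe, bc4e4cf, d125cda, d27ceb2} — 5.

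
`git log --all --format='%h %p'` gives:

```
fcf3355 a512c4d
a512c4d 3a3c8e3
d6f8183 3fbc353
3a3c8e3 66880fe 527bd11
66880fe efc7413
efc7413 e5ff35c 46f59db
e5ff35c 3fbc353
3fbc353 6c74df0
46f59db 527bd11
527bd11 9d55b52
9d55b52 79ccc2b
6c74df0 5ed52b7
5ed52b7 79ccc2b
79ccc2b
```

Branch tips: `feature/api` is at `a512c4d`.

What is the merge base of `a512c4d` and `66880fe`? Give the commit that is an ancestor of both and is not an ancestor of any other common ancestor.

66880fe

Ancestors of a512c4d: {3a3c8e3, 3fbc353, 46f59db, 527bd11, 5ed52b7, 66880fe, 6c74df0, 79ccc2b, 9d55b52, a512c4d, e5ff35c, efc7413}.
Ancestors of 66880fe: {3fbc353, 46f59db, 527bd11, 5ed52b7, 66880fe, 6c74df0, 79ccc2b, 9d55b52, e5ff35c, efc7413}.
Common ancestors: {3fbc353, 46f59db, 527bd11, 5ed52b7, 66880fe, 6c74df0, 79ccc2b, 9d55b52, e5ff35c, efc7413}.
Among these, 66880fe is not an ancestor of any other common ancestor — it is the merge base.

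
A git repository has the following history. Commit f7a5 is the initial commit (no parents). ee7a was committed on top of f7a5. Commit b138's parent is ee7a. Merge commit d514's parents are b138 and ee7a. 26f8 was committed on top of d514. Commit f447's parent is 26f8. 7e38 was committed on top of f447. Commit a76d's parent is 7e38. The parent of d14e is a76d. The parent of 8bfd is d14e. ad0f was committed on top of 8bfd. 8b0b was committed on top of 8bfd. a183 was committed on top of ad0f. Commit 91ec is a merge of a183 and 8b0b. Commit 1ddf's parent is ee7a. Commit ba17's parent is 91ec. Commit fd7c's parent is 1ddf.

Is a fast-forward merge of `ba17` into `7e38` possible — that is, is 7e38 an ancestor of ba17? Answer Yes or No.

Yes

A fast-forward from 7e38 to ba17 is possible iff 7e38 is an ancestor of ba17.
Ancestors of ba17: {26f8, 7e38, 8b0b, 8bfd, 91ec, a183, a76d, ad0f, b138, ba17, d14e, d514, ee7a, f447, f7a5}.
7e38 is among them, so fast-forward is possible.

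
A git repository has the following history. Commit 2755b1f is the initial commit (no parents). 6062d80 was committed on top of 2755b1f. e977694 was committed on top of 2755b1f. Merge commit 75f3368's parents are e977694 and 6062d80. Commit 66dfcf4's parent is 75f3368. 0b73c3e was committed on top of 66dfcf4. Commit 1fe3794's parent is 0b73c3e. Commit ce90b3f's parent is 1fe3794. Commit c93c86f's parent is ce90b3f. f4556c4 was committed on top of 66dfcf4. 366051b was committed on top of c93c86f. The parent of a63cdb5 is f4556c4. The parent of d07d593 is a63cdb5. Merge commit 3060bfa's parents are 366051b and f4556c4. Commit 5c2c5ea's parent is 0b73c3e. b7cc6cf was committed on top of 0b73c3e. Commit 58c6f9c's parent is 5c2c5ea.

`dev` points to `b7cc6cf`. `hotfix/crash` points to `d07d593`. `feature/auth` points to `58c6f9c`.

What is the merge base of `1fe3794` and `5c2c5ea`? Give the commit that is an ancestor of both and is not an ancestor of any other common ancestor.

0b73c3e

Ancestors of 1fe3794: {0b73c3e, 1fe3794, 2755b1f, 6062d80, 66dfcf4, 75f3368, e977694}.
Ancestors of 5c2c5ea: {0b73c3e, 2755b1f, 5c2c5ea, 6062d80, 66dfcf4, 75f3368, e977694}.
Common ancestors: {0b73c3e, 2755b1f, 6062d80, 66dfcf4, 75f3368, e977694}.
Among these, 0b73c3e is not an ancestor of any other common ancestor — it is the merge base.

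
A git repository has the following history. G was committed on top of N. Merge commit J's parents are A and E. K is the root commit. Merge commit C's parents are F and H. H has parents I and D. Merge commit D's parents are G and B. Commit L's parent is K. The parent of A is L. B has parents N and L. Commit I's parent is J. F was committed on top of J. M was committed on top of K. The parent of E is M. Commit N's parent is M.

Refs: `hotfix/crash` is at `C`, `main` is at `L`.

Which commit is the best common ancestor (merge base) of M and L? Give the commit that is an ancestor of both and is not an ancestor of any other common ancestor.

K

Ancestors of M: {K, M}.
Ancestors of L: {K, L}.
Common ancestors: {K}.
The only common ancestor is K, so it is the merge base.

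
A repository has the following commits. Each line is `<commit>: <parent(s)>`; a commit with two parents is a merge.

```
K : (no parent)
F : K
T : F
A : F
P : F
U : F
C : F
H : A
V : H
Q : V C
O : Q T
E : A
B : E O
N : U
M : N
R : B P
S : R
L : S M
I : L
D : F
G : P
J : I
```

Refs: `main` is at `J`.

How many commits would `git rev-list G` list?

Walking parent pointers from G: reachable set = {F, G, K, P}.
That is 4 commits.

4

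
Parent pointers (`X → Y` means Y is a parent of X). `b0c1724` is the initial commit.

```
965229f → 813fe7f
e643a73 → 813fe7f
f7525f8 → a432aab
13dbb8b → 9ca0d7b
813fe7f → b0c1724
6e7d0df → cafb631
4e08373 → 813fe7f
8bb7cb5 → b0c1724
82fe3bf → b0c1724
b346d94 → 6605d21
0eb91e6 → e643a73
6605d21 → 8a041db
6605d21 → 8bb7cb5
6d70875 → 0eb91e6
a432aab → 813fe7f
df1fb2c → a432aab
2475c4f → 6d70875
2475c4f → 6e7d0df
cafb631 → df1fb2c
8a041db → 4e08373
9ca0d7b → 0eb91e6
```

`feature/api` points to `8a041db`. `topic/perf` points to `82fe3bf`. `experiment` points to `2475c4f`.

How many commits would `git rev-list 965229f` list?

Walking parent pointers from 965229f: reachable set = {813fe7f, 965229f, b0c1724}.
That is 3 commits.

3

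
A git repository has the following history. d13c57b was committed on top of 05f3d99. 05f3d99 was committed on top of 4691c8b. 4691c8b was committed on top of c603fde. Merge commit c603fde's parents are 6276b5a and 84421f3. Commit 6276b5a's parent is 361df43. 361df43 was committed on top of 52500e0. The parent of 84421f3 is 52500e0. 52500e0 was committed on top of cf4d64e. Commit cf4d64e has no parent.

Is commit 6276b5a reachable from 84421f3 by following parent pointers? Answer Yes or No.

No

Ancestors of 84421f3: {52500e0, 84421f3, cf4d64e}.
6276b5a is not in that set, so it is not an ancestor of 84421f3.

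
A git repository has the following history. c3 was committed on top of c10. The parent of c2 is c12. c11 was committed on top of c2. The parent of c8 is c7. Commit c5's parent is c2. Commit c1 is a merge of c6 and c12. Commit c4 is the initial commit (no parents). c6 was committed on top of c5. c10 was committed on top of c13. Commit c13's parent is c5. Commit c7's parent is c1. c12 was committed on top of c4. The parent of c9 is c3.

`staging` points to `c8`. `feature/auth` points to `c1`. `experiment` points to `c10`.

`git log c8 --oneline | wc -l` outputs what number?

Walking parent pointers from c8: reachable set = {c1, c12, c2, c4, c5, c6, c7, c8}.
That is 8 commits.

8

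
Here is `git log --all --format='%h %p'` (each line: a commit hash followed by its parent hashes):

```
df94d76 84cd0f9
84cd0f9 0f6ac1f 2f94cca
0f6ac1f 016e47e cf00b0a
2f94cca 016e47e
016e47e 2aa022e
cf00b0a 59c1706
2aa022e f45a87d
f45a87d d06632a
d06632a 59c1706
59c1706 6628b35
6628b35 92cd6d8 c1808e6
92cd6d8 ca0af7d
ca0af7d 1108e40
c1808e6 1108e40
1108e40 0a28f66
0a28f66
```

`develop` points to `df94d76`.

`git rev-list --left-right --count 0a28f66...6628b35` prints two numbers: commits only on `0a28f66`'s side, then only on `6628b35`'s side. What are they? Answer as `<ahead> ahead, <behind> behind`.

0 ahead, 5 behind

Reachable from 0a28f66: {0a28f66}.
Reachable from 6628b35: {0a28f66, 1108e40, 6628b35, 92cd6d8, c1808e6, ca0af7d}.
Only in 0a28f66's history (ahead): {} — 0.
Only in 6628b35's history (behind): {1108e40, 6628b35, 92cd6d8, c1808e6, ca0af7d} — 5.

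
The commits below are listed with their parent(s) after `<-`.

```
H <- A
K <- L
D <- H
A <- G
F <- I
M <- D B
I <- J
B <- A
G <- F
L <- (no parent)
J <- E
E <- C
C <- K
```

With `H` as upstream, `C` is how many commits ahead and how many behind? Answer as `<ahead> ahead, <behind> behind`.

Reachable from C: {C, K, L}.
Reachable from H: {A, C, E, F, G, H, I, J, K, L}.
Only in C's history (ahead): {} — 0.
Only in H's history (behind): {A, E, F, G, H, I, J} — 7.

0 ahead, 7 behind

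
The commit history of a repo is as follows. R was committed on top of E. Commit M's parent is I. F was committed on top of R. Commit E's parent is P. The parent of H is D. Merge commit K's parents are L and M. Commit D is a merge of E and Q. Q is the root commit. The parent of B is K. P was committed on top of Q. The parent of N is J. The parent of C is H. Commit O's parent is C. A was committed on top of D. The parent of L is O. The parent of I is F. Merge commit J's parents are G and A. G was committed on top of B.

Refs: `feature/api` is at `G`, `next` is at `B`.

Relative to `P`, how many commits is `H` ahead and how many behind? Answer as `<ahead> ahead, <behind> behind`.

3 ahead, 0 behind

Reachable from H: {D, E, H, P, Q}.
Reachable from P: {P, Q}.
Only in H's history (ahead): {D, E, H} — 3.
Only in P's history (behind): {} — 0.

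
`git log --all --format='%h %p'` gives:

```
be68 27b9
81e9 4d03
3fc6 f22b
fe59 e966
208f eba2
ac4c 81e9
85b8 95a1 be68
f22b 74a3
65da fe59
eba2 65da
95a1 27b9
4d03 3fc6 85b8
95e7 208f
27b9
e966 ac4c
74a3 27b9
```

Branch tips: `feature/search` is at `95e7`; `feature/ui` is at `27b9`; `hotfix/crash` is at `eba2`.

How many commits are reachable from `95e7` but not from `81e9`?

Reachable from 95e7: {208f, 27b9, 3fc6, 4d03, 65da, 74a3, 81e9, 85b8, 95a1, 95e7, ac4c, be68, e966, eba2, f22b, fe59}.
Reachable from 81e9: {27b9, 3fc6, 4d03, 74a3, 81e9, 85b8, 95a1, be68, f22b}.
In 95e7's history but not 81e9's: {208f, 65da, 95e7, ac4c, e966, eba2, fe59} — 7 commits.

7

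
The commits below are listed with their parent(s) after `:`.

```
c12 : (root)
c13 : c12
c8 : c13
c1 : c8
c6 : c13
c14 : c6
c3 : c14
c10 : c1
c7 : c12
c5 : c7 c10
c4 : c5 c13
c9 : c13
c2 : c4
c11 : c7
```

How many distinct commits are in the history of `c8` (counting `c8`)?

3

Walking parent pointers from c8: reachable set = {c12, c13, c8}.
That is 3 commits.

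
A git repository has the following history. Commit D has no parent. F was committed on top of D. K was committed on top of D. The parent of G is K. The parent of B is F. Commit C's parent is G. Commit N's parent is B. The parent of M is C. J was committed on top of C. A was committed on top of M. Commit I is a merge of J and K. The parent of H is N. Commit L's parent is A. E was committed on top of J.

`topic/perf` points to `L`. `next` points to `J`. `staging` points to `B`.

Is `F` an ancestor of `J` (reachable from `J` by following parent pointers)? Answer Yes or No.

No

Ancestors of J: {C, D, G, J, K}.
F is not in that set, so it is not an ancestor of J.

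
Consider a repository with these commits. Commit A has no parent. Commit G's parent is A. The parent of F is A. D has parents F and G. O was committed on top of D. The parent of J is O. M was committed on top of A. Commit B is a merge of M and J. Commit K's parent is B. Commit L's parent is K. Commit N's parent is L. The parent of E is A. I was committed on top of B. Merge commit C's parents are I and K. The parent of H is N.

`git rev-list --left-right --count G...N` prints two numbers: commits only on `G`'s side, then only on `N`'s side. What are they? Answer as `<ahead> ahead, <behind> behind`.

0 ahead, 9 behind

Reachable from G: {A, G}.
Reachable from N: {A, B, D, F, G, J, K, L, M, N, O}.
Only in G's history (ahead): {} — 0.
Only in N's history (behind): {B, D, F, J, K, L, M, N, O} — 9.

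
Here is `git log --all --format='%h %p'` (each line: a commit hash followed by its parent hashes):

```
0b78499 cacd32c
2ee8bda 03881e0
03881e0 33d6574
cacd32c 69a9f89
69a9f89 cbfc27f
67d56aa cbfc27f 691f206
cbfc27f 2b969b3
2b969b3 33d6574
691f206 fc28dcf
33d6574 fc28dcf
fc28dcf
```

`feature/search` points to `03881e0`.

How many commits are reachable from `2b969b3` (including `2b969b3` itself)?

3

Walking parent pointers from 2b969b3: reachable set = {2b969b3, 33d6574, fc28dcf}.
That is 3 commits.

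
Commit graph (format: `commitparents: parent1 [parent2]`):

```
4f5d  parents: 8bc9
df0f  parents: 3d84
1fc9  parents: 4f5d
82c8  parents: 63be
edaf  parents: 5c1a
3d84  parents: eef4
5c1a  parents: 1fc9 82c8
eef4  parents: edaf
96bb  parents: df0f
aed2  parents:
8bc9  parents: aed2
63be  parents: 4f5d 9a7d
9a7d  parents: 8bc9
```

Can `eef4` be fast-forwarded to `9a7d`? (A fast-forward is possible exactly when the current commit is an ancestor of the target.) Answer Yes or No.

No

A fast-forward from eef4 to 9a7d is possible iff eef4 is an ancestor of 9a7d.
Ancestors of 9a7d: {8bc9, 9a7d, aed2}.
eef4 is not among them, so fast-forward is not possible.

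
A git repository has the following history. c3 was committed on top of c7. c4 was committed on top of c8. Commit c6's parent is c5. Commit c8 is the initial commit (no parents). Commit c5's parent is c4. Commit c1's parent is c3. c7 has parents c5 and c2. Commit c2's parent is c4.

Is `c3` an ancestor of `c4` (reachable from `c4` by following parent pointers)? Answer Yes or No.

Ancestors of c4: {c4, c8}.
c3 is not in that set, so it is not an ancestor of c4.

No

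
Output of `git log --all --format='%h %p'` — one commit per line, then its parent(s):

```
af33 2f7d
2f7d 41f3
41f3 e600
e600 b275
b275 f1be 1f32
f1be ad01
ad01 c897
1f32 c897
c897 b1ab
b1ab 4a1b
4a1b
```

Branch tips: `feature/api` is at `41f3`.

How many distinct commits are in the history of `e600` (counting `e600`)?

8

Walking parent pointers from e600: reachable set = {1f32, 4a1b, ad01, b1ab, b275, c897, e600, f1be}.
That is 8 commits.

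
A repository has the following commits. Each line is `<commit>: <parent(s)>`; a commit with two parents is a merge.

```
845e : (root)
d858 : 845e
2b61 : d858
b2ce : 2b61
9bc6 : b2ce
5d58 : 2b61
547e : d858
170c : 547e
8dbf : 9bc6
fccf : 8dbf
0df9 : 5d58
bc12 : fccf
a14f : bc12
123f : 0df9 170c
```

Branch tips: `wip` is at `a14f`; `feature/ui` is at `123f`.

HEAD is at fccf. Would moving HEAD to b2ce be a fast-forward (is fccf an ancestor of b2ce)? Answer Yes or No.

A fast-forward from fccf to b2ce is possible iff fccf is an ancestor of b2ce.
Ancestors of b2ce: {2b61, 845e, b2ce, d858}.
fccf is not among them, so fast-forward is not possible.

No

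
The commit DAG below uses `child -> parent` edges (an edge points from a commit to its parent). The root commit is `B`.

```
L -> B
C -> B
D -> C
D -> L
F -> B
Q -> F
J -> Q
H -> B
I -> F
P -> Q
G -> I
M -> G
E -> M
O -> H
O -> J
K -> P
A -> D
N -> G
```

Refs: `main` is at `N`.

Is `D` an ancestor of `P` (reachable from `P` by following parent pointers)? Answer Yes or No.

Ancestors of P: {B, F, P, Q}.
D is not in that set, so it is not an ancestor of P.

No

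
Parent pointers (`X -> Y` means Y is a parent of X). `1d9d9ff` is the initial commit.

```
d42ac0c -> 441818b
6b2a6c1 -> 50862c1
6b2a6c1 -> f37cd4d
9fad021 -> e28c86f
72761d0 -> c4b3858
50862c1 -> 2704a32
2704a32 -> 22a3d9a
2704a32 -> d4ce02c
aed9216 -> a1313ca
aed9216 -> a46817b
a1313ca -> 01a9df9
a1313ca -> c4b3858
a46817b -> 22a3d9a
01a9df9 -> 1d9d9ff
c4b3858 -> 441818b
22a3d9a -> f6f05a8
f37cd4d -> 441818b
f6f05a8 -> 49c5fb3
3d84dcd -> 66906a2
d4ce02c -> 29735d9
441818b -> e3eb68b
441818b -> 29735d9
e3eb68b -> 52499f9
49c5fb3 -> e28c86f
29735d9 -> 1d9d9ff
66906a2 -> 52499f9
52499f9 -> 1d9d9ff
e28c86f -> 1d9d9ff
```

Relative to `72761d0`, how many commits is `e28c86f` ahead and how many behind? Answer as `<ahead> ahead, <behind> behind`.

1 ahead, 6 behind

Reachable from e28c86f: {1d9d9ff, e28c86f}.
Reachable from 72761d0: {1d9d9ff, 29735d9, 441818b, 52499f9, 72761d0, c4b3858, e3eb68b}.
Only in e28c86f's history (ahead): {e28c86f} — 1.
Only in 72761d0's history (behind): {29735d9, 441818b, 52499f9, 72761d0, c4b3858, e3eb68b} — 6.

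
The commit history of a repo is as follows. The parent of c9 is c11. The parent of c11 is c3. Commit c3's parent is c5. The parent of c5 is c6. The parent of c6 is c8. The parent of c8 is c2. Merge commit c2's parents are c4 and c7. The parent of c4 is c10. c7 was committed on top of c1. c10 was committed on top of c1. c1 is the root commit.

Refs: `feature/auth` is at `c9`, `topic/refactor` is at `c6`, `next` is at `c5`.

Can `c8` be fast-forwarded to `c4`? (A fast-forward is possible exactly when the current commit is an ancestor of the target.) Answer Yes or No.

No

A fast-forward from c8 to c4 is possible iff c8 is an ancestor of c4.
Ancestors of c4: {c1, c10, c4}.
c8 is not among them, so fast-forward is not possible.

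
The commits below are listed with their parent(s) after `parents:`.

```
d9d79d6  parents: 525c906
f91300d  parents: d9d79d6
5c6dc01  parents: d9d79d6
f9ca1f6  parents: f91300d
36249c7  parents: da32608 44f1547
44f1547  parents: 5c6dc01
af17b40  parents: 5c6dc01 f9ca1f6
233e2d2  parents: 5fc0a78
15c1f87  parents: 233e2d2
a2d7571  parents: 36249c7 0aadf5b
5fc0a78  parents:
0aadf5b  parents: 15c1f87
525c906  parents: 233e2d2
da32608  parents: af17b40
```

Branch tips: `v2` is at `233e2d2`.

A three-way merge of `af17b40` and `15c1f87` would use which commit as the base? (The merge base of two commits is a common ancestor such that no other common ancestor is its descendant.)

233e2d2

Ancestors of af17b40: {233e2d2, 525c906, 5c6dc01, 5fc0a78, af17b40, d9d79d6, f91300d, f9ca1f6}.
Ancestors of 15c1f87: {15c1f87, 233e2d2, 5fc0a78}.
Common ancestors: {233e2d2, 5fc0a78}.
Among these, 233e2d2 is not an ancestor of any other common ancestor — it is the merge base.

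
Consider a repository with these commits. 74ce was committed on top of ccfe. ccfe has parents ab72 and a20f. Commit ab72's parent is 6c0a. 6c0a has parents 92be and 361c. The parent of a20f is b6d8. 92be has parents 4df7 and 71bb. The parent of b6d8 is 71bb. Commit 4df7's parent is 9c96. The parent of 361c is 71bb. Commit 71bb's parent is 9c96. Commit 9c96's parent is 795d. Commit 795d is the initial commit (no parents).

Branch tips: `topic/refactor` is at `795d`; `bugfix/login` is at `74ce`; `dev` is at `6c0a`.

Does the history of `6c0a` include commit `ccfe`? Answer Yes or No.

Ancestors of 6c0a: {361c, 4df7, 6c0a, 71bb, 795d, 92be, 9c96}.
ccfe is not in that set, so it is not an ancestor of 6c0a.

No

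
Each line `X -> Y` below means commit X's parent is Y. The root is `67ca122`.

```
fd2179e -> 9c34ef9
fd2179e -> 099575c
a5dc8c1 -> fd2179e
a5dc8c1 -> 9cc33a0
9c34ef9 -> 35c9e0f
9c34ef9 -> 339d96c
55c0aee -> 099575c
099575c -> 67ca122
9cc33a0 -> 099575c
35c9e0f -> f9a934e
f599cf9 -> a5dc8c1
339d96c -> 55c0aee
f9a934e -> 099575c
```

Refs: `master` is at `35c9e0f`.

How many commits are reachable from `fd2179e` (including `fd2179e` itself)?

8

Walking parent pointers from fd2179e: reachable set = {099575c, 339d96c, 35c9e0f, 55c0aee, 67ca122, 9c34ef9, f9a934e, fd2179e}.
That is 8 commits.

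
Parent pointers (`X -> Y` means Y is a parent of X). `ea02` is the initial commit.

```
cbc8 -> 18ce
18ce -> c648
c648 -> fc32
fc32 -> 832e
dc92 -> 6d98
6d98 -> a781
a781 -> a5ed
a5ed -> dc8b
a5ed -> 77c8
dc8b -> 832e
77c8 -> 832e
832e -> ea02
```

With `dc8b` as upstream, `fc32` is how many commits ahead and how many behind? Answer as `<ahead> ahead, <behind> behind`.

Reachable from fc32: {832e, ea02, fc32}.
Reachable from dc8b: {832e, dc8b, ea02}.
Only in fc32's history (ahead): {fc32} — 1.
Only in dc8b's history (behind): {dc8b} — 1.

1 ahead, 1 behind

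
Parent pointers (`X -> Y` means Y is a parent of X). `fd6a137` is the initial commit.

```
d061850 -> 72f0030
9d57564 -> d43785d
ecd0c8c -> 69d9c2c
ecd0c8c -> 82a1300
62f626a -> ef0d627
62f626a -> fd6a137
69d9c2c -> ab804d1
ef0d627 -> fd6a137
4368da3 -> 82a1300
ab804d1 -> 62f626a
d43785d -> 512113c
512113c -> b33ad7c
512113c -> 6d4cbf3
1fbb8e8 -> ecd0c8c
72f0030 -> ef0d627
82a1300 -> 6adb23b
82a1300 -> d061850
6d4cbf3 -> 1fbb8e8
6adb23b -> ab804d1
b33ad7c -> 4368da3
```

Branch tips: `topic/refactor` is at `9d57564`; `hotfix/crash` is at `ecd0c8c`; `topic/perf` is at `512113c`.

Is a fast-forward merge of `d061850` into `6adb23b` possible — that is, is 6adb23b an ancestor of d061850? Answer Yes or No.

No

A fast-forward from 6adb23b to d061850 is possible iff 6adb23b is an ancestor of d061850.
Ancestors of d061850: {72f0030, d061850, ef0d627, fd6a137}.
6adb23b is not among them, so fast-forward is not possible.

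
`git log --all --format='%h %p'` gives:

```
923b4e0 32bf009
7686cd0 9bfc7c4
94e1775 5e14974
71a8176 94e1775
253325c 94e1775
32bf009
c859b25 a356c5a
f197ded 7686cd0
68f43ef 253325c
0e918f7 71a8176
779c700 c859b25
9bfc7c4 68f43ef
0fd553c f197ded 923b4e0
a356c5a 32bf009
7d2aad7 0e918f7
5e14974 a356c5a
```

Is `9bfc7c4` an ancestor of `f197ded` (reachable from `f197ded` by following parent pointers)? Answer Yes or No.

Yes

Ancestors of f197ded (commits reachable by following parents): {253325c, 32bf009, 5e14974, 68f43ef, 7686cd0, 94e1775, 9bfc7c4, a356c5a, f197ded}.
9bfc7c4 is in that set, so it is an ancestor of f197ded.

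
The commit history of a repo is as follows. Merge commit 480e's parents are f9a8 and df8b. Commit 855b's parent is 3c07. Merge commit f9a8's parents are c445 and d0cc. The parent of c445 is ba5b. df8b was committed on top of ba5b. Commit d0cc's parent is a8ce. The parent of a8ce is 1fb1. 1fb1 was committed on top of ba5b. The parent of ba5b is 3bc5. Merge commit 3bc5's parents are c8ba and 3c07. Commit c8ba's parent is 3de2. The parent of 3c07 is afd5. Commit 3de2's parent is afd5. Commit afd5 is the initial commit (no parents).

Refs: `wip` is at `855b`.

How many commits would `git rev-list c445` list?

7

Walking parent pointers from c445: reachable set = {3bc5, 3c07, 3de2, afd5, ba5b, c445, c8ba}.
That is 7 commits.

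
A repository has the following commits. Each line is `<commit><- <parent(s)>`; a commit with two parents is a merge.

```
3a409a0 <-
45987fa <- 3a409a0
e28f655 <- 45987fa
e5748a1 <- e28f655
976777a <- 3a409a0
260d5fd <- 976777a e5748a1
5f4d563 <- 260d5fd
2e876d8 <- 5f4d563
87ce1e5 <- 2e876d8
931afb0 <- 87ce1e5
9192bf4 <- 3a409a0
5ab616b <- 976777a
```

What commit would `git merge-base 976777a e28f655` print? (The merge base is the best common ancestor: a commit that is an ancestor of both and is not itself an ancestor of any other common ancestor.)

Ancestors of 976777a: {3a409a0, 976777a}.
Ancestors of e28f655: {3a409a0, 45987fa, e28f655}.
Common ancestors: {3a409a0}.
The only common ancestor is 3a409a0, so it is the merge base.

3a409a0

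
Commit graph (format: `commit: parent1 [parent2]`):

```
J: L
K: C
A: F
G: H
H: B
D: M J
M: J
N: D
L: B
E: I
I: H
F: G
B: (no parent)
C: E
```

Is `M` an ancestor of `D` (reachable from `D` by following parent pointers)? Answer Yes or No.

Yes

Ancestors of D (commits reachable by following parents): {B, D, J, L, M}.
M is in that set, so it is an ancestor of D.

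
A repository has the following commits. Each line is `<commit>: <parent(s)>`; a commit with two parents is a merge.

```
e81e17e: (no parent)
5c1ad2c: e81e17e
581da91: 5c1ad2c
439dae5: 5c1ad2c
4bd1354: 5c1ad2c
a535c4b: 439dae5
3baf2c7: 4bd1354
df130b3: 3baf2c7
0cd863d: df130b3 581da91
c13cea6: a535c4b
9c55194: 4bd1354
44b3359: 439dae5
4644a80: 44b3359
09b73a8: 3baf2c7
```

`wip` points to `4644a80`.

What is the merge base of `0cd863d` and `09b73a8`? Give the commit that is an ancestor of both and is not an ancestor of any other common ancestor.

3baf2c7

Ancestors of 0cd863d: {0cd863d, 3baf2c7, 4bd1354, 581da91, 5c1ad2c, df130b3, e81e17e}.
Ancestors of 09b73a8: {09b73a8, 3baf2c7, 4bd1354, 5c1ad2c, e81e17e}.
Common ancestors: {3baf2c7, 4bd1354, 5c1ad2c, e81e17e}.
Among these, 3baf2c7 is not an ancestor of any other common ancestor — it is the merge base.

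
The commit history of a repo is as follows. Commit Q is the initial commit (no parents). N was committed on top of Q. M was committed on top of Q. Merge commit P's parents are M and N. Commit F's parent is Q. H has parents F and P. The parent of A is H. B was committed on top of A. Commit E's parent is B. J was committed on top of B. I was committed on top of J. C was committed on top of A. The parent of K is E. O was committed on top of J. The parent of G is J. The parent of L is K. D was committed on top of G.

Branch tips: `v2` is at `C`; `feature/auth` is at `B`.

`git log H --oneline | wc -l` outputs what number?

Walking parent pointers from H: reachable set = {F, H, M, N, P, Q}.
That is 6 commits.

6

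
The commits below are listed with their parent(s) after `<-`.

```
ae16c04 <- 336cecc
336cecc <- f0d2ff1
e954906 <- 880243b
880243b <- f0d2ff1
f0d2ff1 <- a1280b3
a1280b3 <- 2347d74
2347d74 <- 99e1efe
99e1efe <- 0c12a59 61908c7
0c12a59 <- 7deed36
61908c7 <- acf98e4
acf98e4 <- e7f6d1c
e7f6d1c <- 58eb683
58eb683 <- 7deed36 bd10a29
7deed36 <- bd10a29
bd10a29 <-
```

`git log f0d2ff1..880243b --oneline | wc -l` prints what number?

1

Reachable from 880243b: {0c12a59, 2347d74, 58eb683, 61908c7, 7deed36, 880243b, 99e1efe, a1280b3, acf98e4, bd10a29, e7f6d1c, f0d2ff1}.
Reachable from f0d2ff1: {0c12a59, 2347d74, 58eb683, 61908c7, 7deed36, 99e1efe, a1280b3, acf98e4, bd10a29, e7f6d1c, f0d2ff1}.
In 880243b's history but not f0d2ff1's: {880243b} — 1 commit.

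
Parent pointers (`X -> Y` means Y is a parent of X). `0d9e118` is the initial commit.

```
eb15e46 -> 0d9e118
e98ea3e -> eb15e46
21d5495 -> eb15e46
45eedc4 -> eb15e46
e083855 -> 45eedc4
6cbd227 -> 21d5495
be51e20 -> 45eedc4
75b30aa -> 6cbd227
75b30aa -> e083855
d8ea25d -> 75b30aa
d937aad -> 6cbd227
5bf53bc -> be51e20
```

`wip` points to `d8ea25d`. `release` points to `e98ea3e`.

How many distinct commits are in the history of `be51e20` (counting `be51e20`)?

Walking parent pointers from be51e20: reachable set = {0d9e118, 45eedc4, be51e20, eb15e46}.
That is 4 commits.

4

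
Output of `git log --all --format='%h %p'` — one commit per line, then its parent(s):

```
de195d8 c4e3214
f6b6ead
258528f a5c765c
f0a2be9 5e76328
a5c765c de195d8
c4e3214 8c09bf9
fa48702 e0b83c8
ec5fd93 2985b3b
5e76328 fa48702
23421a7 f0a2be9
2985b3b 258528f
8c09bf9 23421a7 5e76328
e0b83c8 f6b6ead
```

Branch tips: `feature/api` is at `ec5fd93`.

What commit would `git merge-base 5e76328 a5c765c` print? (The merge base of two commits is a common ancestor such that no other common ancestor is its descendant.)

Ancestors of 5e76328: {5e76328, e0b83c8, f6b6ead, fa48702}.
Ancestors of a5c765c: {23421a7, 5e76328, 8c09bf9, a5c765c, c4e3214, de195d8, e0b83c8, f0a2be9, f6b6ead, fa48702}.
Common ancestors: {5e76328, e0b83c8, f6b6ead, fa48702}.
Among these, 5e76328 is not an ancestor of any other common ancestor — it is the merge base.

5e76328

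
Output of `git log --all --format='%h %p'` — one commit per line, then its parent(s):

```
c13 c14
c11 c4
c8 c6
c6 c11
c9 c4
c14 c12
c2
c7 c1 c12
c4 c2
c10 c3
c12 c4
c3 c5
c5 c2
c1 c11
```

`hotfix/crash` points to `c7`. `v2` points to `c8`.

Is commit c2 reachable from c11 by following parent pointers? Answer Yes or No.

Yes

Ancestors of c11 (commits reachable by following parents): {c11, c2, c4}.
c2 is in that set, so it is an ancestor of c11.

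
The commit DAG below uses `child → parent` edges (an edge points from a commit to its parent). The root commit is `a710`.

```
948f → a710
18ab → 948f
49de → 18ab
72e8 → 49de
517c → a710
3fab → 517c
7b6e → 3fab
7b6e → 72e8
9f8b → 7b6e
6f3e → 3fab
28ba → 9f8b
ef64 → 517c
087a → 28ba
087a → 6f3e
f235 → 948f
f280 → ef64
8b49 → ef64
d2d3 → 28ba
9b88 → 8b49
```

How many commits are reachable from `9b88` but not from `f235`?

4

Reachable from 9b88: {517c, 8b49, 9b88, a710, ef64}.
Reachable from f235: {948f, a710, f235}.
In 9b88's history but not f235's: {517c, 8b49, 9b88, ef64} — 4 commits.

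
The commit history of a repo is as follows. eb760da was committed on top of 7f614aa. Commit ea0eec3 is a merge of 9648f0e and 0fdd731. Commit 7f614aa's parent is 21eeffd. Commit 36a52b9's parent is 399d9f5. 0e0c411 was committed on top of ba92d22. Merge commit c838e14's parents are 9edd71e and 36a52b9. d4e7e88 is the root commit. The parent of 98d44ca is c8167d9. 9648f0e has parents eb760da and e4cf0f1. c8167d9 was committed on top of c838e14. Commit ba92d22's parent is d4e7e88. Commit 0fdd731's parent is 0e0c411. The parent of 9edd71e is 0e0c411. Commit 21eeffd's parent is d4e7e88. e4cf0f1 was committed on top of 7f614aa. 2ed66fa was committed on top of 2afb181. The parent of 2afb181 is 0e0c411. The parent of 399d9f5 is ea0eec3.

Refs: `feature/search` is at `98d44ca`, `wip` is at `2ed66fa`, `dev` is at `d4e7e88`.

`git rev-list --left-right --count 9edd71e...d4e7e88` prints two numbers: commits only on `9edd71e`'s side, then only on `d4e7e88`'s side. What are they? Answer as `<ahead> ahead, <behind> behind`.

Reachable from 9edd71e: {0e0c411, 9edd71e, ba92d22, d4e7e88}.
Reachable from d4e7e88: {d4e7e88}.
Only in 9edd71e's history (ahead): {0e0c411, 9edd71e, ba92d22} — 3.
Only in d4e7e88's history (behind): {} — 0.

3 ahead, 0 behind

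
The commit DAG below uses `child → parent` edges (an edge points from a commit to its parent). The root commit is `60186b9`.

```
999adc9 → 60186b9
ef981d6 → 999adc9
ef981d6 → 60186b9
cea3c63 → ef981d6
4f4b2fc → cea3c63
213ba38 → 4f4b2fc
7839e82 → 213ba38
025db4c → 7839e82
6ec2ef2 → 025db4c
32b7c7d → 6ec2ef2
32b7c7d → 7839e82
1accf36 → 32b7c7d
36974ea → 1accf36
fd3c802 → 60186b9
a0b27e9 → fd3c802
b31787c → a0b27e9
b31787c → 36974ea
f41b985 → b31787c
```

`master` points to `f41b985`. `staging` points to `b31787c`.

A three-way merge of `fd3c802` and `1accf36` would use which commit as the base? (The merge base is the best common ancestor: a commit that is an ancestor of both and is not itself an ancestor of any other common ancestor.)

Ancestors of fd3c802: {60186b9, fd3c802}.
Ancestors of 1accf36: {025db4c, 1accf36, 213ba38, 32b7c7d, 4f4b2fc, 60186b9, 6ec2ef2, 7839e82, 999adc9, cea3c63, ef981d6}.
Common ancestors: {60186b9}.
The only common ancestor is 60186b9, so it is the merge base.

60186b9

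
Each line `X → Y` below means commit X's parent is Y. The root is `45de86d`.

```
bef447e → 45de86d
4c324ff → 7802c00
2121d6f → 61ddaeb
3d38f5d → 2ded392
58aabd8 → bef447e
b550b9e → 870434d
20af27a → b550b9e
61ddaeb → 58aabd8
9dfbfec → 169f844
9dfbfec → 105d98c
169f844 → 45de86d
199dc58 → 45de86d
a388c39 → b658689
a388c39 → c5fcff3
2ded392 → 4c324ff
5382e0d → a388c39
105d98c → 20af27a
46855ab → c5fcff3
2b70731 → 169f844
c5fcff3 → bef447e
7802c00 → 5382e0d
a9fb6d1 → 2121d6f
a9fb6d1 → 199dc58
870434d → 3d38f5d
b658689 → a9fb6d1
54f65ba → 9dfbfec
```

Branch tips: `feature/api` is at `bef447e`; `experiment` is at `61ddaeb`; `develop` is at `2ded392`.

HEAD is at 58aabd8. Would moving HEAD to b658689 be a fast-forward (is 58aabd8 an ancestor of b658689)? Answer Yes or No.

A fast-forward from 58aabd8 to b658689 is possible iff 58aabd8 is an ancestor of b658689.
Ancestors of b658689: {199dc58, 2121d6f, 45de86d, 58aabd8, 61ddaeb, a9fb6d1, b658689, bef447e}.
58aabd8 is among them, so fast-forward is possible.

Yes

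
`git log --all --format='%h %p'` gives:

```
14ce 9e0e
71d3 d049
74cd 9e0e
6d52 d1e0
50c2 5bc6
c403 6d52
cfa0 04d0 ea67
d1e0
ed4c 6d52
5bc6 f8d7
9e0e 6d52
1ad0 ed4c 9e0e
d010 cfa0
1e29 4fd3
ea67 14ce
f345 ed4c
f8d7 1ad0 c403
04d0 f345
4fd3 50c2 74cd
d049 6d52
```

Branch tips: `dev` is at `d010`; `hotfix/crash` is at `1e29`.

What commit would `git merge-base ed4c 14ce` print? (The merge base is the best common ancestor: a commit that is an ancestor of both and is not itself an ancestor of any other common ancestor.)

Ancestors of ed4c: {6d52, d1e0, ed4c}.
Ancestors of 14ce: {14ce, 6d52, 9e0e, d1e0}.
Common ancestors: {6d52, d1e0}.
Among these, 6d52 is not an ancestor of any other common ancestor — it is the merge base.

6d52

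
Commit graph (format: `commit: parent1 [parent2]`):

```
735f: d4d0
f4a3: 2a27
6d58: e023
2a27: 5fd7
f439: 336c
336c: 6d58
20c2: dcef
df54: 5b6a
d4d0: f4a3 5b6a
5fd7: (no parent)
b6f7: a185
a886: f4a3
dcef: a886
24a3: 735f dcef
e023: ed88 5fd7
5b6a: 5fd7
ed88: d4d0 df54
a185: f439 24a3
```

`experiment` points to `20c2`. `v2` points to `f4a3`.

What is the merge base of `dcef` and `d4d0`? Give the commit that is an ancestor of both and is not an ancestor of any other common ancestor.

f4a3

Ancestors of dcef: {2a27, 5fd7, a886, dcef, f4a3}.
Ancestors of d4d0: {2a27, 5b6a, 5fd7, d4d0, f4a3}.
Common ancestors: {2a27, 5fd7, f4a3}.
Among these, f4a3 is not an ancestor of any other common ancestor — it is the merge base.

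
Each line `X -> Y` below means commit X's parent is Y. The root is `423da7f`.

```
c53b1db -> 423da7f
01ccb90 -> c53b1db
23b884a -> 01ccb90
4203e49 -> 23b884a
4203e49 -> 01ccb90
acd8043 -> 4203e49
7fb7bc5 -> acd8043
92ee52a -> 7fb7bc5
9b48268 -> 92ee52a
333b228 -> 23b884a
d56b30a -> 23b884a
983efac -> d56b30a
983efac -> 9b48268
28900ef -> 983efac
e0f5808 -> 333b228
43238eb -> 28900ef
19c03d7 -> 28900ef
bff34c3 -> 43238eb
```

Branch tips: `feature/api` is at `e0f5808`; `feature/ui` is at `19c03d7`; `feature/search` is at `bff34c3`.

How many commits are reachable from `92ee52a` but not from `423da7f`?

Reachable from 92ee52a: {01ccb90, 23b884a, 4203e49, 423da7f, 7fb7bc5, 92ee52a, acd8043, c53b1db}.
Reachable from 423da7f: {423da7f}.
In 92ee52a's history but not 423da7f's: {01ccb90, 23b884a, 4203e49, 7fb7bc5, 92ee52a, acd8043, c53b1db} — 7 commits.

7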